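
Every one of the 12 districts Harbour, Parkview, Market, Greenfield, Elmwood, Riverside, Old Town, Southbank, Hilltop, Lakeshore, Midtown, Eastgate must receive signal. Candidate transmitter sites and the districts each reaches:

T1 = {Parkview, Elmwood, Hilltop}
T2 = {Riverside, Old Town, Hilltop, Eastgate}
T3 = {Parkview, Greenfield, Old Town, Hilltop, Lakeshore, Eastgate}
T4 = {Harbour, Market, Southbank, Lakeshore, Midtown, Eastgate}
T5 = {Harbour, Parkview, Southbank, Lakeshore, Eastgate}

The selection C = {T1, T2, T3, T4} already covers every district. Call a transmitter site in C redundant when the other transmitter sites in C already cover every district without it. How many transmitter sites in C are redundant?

0

Drop T1: Elmwood uncovered — not redundant.
Drop T2: Riverside uncovered — not redundant.
Drop T3: Greenfield uncovered — not redundant.
Drop T4: Harbour, Market, Southbank, Midtown uncovered — not redundant.
None of the transmitter sites in C is redundant.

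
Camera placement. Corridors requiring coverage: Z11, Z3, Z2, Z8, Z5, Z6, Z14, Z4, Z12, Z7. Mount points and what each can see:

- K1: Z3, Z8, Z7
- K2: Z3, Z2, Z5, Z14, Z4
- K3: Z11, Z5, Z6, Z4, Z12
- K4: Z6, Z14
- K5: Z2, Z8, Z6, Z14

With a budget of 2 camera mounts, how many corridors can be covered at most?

8

Choosing K1, K3 covers {Z11, Z3, Z8, Z5, Z6, Z4, Z12, Z7} — 8 corridors.
No choice of 2 camera mounts does better; here Z2, Z14 are left uncovered.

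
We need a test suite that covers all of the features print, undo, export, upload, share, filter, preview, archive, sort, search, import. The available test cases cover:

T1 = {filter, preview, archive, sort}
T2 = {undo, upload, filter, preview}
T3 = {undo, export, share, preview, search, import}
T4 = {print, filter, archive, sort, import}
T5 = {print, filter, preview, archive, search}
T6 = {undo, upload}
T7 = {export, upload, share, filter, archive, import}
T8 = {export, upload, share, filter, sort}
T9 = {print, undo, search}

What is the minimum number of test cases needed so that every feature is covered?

T1, T7, T9 together cover {print, undo, export, upload, share, filter, preview, archive, sort, search, import} — every feature.
No 2 of the 9 test cases cover everything (all 36 pairs fall short), so 3 is minimum.

3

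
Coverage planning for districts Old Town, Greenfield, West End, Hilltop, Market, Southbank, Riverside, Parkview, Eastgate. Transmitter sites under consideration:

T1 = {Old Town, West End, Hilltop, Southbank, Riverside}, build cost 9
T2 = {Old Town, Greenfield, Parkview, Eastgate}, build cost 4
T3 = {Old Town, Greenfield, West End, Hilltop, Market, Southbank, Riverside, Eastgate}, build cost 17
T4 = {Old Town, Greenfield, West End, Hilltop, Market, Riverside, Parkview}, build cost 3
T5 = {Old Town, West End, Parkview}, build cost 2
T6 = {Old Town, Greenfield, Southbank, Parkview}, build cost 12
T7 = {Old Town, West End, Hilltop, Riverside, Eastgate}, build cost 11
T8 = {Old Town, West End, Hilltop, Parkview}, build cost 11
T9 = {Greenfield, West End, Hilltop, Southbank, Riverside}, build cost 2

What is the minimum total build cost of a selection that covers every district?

T2, T4, T9 cover every district at build cost 4 + 3 + 2 = 9.
Any cover uses at least 2 transmitter sites; among all covering selections none totals below 9.

9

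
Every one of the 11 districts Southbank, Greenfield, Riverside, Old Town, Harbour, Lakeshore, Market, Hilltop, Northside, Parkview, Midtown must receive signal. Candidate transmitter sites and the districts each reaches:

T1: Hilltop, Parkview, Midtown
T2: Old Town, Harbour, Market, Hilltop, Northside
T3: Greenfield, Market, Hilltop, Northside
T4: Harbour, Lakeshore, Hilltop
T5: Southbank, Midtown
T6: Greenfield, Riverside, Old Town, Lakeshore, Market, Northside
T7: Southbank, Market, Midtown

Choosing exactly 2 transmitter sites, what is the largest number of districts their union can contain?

9

Choosing T1, T6 covers {Greenfield, Riverside, Old Town, Lakeshore, Market, Hilltop, Northside, Parkview, Midtown} — 9 districts.
No choice of 2 transmitter sites does better; here Southbank, Harbour are left uncovered.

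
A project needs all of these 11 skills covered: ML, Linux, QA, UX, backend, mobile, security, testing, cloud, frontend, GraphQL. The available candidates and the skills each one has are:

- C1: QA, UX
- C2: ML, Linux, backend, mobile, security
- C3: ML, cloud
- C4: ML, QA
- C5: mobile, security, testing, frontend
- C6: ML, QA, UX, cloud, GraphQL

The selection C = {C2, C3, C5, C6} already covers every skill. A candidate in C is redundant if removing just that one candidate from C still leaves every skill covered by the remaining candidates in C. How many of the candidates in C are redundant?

Drop C2: Linux, backend uncovered — not redundant.
Drop C3: the rest still cover every skill — redundant.
Drop C5: testing, frontend uncovered — not redundant.
Drop C6: QA, UX, GraphQL uncovered — not redundant.
1 redundant: C3.

1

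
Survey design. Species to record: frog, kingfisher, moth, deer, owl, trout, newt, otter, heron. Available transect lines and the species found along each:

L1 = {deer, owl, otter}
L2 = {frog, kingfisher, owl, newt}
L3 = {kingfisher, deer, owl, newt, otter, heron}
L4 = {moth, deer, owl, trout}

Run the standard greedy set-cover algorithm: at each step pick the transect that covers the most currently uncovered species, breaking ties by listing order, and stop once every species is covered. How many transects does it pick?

3

Pick 1: L3 covers 6 new species (kingfisher, deer, owl, newt, otter, heron).
Pick 2: L4 covers 2 new species (moth, trout).
Pick 3: L2 covers 1 new species (frog).
Greedy uses 3 transects.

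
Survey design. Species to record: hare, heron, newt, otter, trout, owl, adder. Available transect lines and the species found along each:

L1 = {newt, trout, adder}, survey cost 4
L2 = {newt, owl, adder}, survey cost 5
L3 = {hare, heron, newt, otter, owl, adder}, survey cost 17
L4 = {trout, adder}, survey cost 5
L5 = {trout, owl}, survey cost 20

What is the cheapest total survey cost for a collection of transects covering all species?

L1, L3 cover every species at survey cost 4 + 17 = 21.
Any cover uses at least 2 transects; among all covering selections none totals below 21.

21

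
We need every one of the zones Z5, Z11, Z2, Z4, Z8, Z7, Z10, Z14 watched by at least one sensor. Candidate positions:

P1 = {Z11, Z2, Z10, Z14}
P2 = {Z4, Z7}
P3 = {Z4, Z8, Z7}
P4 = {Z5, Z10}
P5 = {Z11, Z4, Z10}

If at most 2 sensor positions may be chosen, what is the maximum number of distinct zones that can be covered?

Choosing P1, P3 covers {Z11, Z2, Z4, Z8, Z7, Z10, Z14} — 7 zones.
No choice of 2 sensor positions does better; here Z5 is left uncovered.

7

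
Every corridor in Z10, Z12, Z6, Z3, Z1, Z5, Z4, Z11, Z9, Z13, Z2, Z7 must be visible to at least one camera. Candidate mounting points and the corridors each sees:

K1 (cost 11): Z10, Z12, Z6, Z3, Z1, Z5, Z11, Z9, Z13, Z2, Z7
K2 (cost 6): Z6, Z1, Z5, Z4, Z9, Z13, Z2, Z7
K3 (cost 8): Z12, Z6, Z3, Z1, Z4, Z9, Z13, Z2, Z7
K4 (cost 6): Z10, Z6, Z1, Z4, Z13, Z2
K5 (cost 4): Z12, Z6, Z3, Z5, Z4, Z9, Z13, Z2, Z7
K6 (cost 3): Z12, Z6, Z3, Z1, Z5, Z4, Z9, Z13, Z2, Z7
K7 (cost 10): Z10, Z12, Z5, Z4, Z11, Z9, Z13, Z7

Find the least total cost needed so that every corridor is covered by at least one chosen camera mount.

13

K6, K7 cover every corridor at cost 3 + 10 = 13.
Any cover uses at least 2 camera mounts; among all covering selections none totals below 13.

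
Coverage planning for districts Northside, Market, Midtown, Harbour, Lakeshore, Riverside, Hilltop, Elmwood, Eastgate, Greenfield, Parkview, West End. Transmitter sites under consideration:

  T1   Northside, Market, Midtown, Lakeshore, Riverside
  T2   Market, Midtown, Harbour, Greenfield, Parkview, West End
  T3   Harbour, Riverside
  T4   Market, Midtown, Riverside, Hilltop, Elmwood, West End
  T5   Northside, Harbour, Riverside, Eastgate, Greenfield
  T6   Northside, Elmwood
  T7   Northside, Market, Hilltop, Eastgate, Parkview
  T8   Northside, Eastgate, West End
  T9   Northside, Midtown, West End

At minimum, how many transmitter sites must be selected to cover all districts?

T1, T2, T4, T5 together cover {Northside, Market, Midtown, Harbour, Lakeshore, Riverside, Hilltop, Elmwood, Eastgate, Greenfield, Parkview, West End} — every district.
No 3 of the 9 transmitter sites cover everything (all 84 triples fall short), so 4 is minimum.

4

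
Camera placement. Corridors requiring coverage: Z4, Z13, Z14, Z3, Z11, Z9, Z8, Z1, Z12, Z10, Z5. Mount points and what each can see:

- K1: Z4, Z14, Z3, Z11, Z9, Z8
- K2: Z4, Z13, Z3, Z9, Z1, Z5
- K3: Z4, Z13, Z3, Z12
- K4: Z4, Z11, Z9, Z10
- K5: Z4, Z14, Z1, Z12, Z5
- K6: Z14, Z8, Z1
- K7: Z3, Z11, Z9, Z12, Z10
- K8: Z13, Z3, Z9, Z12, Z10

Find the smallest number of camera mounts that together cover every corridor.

3

K1, K2, K7 together cover {Z4, Z13, Z14, Z3, Z11, Z9, Z8, Z1, Z12, Z10, Z5} — every corridor.
No 2 of the 8 camera mounts cover everything (all 28 pairs fall short), so 3 is minimum.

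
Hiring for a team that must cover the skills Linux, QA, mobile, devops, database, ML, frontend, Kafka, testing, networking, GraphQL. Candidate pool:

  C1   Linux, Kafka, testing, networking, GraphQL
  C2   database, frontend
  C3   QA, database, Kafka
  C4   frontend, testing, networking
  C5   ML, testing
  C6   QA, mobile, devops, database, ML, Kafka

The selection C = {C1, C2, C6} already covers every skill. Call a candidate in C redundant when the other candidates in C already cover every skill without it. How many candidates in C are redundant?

0

Drop C1: Linux, testing, networking, GraphQL uncovered — not redundant.
Drop C2: frontend uncovered — not redundant.
Drop C6: QA, mobile, devops, ML uncovered — not redundant.
None of the candidates in C is redundant.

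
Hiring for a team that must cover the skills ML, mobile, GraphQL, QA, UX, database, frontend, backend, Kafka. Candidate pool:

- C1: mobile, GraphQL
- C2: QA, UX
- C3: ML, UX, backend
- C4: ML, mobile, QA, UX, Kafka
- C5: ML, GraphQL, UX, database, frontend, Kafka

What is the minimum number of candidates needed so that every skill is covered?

3

C3, C4, C5 together cover {ML, mobile, GraphQL, QA, UX, database, frontend, backend, Kafka} — every skill.
No 2 of the 5 candidates cover everything (all 10 pairs fall short), so 3 is minimum.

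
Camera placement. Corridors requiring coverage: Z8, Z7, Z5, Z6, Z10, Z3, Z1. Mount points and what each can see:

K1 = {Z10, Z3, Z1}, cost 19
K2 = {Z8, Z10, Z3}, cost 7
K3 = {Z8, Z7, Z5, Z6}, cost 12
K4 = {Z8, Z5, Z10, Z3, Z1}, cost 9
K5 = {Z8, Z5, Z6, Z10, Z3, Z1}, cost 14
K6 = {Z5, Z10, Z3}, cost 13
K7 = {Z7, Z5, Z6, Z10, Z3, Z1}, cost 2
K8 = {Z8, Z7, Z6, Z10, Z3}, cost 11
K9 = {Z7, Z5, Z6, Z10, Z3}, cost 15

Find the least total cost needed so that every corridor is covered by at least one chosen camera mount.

K2, K7 cover every corridor at cost 7 + 2 = 9.
Any cover uses at least 2 camera mounts; among all covering selections none totals below 9.

9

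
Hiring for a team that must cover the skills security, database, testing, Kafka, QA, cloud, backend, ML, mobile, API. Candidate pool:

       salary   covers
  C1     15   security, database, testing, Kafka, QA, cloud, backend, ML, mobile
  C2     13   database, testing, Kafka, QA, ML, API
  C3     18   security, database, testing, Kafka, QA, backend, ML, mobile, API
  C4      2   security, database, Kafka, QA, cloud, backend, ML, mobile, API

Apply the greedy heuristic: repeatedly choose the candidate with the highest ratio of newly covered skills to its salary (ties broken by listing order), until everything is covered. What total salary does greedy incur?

15

Pick 1: C4 adds 9 new (security, database, Kafka, QA, cloud, backend, ML, mobile, API) at salary 2 (ratio 9/2).
Pick 2: C2 adds 1 new (testing) at salary 13 (ratio 1/13).
Greedy total salary: 2 + 13 = 15.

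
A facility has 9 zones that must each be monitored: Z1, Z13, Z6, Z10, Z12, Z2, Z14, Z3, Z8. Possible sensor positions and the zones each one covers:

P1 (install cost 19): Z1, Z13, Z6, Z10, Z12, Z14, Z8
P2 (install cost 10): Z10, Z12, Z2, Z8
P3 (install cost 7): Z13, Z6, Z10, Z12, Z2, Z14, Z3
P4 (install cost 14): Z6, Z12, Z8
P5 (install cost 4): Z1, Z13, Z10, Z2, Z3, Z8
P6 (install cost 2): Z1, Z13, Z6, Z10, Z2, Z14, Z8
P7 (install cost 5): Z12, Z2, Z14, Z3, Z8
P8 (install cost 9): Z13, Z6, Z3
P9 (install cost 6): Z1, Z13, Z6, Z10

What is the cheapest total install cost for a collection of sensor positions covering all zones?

P6, P7 cover every zone at install cost 2 + 5 = 7.
Any cover uses at least 2 sensor positions; among all covering selections none totals below 7.

7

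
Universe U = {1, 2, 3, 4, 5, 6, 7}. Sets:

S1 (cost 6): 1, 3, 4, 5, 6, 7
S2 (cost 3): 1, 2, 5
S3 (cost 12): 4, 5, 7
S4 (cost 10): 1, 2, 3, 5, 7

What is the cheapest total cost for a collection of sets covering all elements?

9

S1, S2 cover every element at cost 6 + 3 = 9.
Any cover uses at least 2 sets; among all covering selections none totals below 9.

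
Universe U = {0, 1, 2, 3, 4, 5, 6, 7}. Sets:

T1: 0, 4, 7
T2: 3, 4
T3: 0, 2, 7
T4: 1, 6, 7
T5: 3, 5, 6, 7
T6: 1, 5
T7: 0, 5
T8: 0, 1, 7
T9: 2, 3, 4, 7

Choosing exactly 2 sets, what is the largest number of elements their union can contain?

Choosing T1, T5 covers {0, 3, 4, 5, 6, 7} — 6 elements.
No choice of 2 sets does better; here 1, 2 are left uncovered.

6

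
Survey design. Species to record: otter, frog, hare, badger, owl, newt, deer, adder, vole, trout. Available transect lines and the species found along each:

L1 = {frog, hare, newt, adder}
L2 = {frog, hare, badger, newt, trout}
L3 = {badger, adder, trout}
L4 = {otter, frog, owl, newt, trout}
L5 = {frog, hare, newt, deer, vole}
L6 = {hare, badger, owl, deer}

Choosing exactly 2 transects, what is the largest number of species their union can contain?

8

Choosing L3, L5 covers {frog, hare, badger, newt, deer, adder, vole, trout} — 8 species.
No choice of 2 transects does better; here otter, owl are left uncovered.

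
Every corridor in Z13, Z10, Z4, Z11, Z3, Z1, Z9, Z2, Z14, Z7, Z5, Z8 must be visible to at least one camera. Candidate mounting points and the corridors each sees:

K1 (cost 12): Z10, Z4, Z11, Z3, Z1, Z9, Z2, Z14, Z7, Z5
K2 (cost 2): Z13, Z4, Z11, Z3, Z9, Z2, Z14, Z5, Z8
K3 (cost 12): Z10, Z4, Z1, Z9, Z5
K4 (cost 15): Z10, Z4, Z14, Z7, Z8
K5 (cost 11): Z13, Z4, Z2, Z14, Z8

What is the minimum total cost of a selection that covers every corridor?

14

K1, K2 cover every corridor at cost 12 + 2 = 14.
Any cover uses at least 2 camera mounts; among all covering selections none totals below 14.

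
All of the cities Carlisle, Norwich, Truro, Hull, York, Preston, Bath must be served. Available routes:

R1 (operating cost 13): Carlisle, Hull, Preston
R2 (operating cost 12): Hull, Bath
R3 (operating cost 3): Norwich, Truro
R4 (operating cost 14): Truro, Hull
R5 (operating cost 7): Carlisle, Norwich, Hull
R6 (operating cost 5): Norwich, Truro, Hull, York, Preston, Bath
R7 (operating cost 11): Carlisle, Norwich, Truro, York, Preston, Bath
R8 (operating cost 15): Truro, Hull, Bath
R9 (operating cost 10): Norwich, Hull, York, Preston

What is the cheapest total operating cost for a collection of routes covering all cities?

R5, R6 cover every city at operating cost 7 + 5 = 12.
Any cover uses at least 2 routes; among all covering selections none totals below 12.

12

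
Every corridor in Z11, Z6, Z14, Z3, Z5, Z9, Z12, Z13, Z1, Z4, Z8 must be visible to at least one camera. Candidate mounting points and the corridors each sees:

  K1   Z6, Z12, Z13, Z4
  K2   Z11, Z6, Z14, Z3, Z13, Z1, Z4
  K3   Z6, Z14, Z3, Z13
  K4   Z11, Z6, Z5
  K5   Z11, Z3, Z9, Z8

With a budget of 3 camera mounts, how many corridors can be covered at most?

Choosing K1, K2, K5 covers {Z11, Z6, Z14, Z3, Z9, Z12, Z13, Z1, Z4, Z8} — 10 corridors.
No choice of 3 camera mounts does better; here Z5 is left uncovered.

10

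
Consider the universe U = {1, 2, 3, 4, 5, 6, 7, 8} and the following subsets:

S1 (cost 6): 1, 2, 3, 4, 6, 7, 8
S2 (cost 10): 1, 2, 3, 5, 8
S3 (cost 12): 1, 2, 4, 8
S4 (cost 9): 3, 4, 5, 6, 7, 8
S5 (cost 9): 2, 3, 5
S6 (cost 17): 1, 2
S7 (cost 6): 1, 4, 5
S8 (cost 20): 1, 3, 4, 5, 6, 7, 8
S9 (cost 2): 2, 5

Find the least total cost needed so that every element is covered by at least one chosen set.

S1, S9 cover every element at cost 6 + 2 = 8.
Any cover uses at least 2 sets; among all covering selections none totals below 8.

8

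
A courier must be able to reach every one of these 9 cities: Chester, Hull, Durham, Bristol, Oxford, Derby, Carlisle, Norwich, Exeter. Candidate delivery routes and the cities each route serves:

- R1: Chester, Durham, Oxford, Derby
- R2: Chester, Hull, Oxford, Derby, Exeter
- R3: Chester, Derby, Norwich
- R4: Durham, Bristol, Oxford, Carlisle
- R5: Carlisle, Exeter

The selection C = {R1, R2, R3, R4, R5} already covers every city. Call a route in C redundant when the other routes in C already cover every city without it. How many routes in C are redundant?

2

Drop R1: the rest still cover every city — redundant.
Drop R2: Hull uncovered — not redundant.
Drop R3: Norwich uncovered — not redundant.
Drop R4: Bristol uncovered — not redundant.
Drop R5: the rest still cover every city — redundant.
2 redundant: R1, R5.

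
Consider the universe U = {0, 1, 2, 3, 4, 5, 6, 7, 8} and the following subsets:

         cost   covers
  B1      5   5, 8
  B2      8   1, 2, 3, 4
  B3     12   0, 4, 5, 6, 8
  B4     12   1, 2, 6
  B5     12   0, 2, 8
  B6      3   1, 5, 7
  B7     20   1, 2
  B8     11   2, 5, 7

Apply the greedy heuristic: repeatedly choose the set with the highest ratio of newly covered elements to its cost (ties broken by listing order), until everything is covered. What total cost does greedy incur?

Pick 1: B6 adds 3 new (1, 5, 7) at cost 3 (ratio 3/3).
Pick 2: B2 adds 3 new (2, 3, 4) at cost 8 (ratio 3/8).
Pick 3: B3 adds 3 new (0, 6, 8) at cost 12 (ratio 3/12).
Greedy total cost: 3 + 8 + 12 = 23.

23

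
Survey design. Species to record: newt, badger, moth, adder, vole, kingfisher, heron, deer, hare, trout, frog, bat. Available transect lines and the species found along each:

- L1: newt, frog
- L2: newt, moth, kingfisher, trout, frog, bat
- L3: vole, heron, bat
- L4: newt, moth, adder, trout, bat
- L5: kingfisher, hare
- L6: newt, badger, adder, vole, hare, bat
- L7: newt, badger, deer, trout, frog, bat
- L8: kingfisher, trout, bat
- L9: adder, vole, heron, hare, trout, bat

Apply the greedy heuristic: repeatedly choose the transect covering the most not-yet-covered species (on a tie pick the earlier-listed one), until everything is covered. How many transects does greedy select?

4

Pick 1: L2 covers 6 new species (newt, moth, kingfisher, trout, frog, bat).
Pick 2: L6 covers 4 new species (badger, adder, vole, hare).
Pick 3: L3 covers 1 new species (heron).
Pick 4: L7 covers 1 new species (deer).
Greedy uses 4 transects. (The true minimum is 3.)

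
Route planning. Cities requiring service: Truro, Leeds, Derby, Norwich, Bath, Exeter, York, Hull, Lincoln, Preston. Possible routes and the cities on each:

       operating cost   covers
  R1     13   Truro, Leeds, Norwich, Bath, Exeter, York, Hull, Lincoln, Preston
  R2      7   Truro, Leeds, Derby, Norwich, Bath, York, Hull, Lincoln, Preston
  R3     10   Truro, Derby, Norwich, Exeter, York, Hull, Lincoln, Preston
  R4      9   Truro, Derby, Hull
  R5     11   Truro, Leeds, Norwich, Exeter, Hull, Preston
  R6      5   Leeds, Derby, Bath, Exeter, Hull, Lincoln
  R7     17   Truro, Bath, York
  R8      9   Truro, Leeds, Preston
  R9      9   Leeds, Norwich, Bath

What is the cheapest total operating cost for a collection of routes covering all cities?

12

R2, R6 cover every city at operating cost 7 + 5 = 12.
Any cover uses at least 2 routes; among all covering selections none totals below 12.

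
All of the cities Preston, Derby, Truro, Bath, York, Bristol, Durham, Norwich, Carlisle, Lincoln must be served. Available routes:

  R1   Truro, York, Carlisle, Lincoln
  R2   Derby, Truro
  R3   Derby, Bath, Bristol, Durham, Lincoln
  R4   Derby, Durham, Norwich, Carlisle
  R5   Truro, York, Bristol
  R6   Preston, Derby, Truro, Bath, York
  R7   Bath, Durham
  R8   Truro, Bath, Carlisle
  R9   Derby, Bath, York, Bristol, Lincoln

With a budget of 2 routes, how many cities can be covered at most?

Choosing R1, R3 covers {Derby, Truro, Bath, York, Bristol, Durham, Carlisle, Lincoln} — 8 cities.
No choice of 2 routes does better; here Preston, Norwich are left uncovered.

8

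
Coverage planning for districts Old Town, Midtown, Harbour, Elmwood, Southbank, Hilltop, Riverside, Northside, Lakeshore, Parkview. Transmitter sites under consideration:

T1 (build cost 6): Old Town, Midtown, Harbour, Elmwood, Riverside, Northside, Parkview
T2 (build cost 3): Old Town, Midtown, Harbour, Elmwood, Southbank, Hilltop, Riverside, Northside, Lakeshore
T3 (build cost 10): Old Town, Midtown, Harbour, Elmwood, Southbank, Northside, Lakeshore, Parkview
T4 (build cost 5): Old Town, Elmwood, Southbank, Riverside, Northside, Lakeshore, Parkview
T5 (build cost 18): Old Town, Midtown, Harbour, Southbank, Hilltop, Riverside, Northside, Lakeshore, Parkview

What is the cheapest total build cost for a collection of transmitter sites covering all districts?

8

T2, T4 cover every district at build cost 3 + 5 = 8.
Any cover uses at least 2 transmitter sites; among all covering selections none totals below 8.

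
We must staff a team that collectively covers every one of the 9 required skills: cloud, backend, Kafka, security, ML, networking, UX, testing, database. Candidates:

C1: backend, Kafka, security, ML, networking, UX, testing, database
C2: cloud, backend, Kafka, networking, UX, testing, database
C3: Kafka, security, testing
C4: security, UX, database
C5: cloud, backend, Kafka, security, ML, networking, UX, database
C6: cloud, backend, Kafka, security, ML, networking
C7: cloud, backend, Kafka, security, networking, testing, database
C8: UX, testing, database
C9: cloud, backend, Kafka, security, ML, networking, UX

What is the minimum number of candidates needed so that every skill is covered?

C1, C2 together cover {cloud, backend, Kafka, security, ML, networking, UX, testing, database} — every skill.
No single candidate contains all 9 skills, so 2 is optimal.

2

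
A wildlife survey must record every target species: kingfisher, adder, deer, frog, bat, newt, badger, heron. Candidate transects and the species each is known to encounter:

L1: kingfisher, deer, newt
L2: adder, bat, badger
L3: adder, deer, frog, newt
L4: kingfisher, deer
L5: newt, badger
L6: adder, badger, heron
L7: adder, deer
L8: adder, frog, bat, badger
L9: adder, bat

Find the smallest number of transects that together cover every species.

L1, L6, L8 together cover {kingfisher, adder, deer, frog, bat, newt, badger, heron} — every species.
No 2 of the 9 transects cover everything (all 36 pairs fall short), so 3 is minimum.
Greedy (largest uncovered first) would take L3, L2, L1, L6 — 4 transects — but 3 suffice.

3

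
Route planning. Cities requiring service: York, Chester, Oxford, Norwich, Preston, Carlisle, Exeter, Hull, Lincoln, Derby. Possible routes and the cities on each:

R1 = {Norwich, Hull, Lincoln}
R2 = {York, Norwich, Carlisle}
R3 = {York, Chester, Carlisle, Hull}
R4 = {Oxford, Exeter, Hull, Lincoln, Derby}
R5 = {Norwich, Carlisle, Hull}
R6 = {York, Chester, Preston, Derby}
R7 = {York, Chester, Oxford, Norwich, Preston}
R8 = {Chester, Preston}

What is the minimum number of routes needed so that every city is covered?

3

R2, R4, R6 together cover {York, Chester, Oxford, Norwich, Preston, Carlisle, Exeter, Hull, Lincoln, Derby} — every city.
No 2 of the 8 routes cover everything (all 28 pairs fall short), so 3 is minimum.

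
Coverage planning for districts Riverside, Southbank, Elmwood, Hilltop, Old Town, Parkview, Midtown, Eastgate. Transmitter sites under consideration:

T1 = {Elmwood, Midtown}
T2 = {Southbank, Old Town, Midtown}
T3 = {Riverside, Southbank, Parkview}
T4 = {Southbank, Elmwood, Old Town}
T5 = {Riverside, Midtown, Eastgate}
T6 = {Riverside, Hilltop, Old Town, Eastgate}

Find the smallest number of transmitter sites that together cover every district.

T1, T3, T6 together cover {Riverside, Southbank, Elmwood, Hilltop, Old Town, Parkview, Midtown, Eastgate} — every district.
No 2 of the 6 transmitter sites cover everything (all 15 pairs fall short), so 3 is minimum.

3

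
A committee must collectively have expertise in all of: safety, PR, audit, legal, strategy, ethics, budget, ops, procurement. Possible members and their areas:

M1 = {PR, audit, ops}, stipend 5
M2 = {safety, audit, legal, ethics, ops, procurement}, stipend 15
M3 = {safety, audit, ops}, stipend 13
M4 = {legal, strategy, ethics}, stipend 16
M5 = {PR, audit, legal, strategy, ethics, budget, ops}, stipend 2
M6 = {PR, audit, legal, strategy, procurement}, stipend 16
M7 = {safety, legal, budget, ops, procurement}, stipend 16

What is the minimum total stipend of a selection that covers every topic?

M2, M5 cover every topic at stipend 15 + 2 = 17.
Any cover uses at least 2 members; among all covering selections none totals below 17.

17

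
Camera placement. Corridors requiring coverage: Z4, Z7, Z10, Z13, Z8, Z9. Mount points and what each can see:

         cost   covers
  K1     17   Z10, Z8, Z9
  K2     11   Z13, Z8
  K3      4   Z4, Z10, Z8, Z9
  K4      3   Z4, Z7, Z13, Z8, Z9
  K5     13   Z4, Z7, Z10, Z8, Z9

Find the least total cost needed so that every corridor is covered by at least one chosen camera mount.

K3, K4 cover every corridor at cost 4 + 3 = 7.
Any cover uses at least 2 camera mounts; among all covering selections none totals below 7.

7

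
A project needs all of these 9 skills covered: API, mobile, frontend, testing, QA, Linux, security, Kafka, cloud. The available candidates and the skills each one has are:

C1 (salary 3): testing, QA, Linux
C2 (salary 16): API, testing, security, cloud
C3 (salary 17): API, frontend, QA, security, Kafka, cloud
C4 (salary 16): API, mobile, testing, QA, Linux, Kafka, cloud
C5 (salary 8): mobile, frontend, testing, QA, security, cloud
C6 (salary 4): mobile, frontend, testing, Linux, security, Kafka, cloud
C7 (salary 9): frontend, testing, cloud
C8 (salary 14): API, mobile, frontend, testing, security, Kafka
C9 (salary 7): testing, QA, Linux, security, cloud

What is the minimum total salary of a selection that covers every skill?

20

C4, C6 cover every skill at salary 16 + 4 = 20.
Any cover uses at least 2 candidates; among all covering selections none totals below 20.
Greedy by coverage-per-salary would pick C6, C1, C8 for 21 — worse than the optimum 20.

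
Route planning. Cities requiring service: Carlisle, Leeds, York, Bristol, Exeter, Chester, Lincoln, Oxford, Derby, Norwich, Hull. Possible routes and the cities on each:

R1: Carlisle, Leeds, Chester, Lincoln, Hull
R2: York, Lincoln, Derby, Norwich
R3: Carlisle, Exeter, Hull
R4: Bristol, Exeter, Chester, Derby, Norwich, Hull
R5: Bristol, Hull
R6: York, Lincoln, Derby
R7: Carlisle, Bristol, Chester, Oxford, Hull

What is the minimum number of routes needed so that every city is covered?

R1, R2, R3, R7 together cover {Carlisle, Leeds, York, Bristol, Exeter, Chester, Lincoln, Oxford, Derby, Norwich, Hull} — every city.
No 3 of the 7 routes cover everything (all 35 triples fall short), so 4 is minimum.

4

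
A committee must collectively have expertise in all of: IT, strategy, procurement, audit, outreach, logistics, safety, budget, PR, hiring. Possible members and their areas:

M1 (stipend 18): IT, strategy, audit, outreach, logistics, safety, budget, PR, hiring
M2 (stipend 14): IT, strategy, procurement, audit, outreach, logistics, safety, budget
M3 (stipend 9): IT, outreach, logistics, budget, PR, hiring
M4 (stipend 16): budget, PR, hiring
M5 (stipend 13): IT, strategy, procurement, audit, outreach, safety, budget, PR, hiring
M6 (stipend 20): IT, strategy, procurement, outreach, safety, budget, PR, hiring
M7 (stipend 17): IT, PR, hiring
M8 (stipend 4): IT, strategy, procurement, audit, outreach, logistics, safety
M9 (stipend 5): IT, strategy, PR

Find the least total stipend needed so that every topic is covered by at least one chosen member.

13

M3, M8 cover every topic at stipend 9 + 4 = 13.
Any cover uses at least 2 members; among all covering selections none totals below 13.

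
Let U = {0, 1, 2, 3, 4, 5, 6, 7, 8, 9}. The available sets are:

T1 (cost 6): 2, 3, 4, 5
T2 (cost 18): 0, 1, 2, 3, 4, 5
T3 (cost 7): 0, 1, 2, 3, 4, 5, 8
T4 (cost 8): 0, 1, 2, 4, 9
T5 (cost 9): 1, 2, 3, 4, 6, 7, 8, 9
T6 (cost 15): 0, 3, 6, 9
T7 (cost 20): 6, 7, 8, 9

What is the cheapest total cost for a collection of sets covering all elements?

T3, T5 cover every element at cost 7 + 9 = 16.
Any cover uses at least 2 sets; among all covering selections none totals below 16.

16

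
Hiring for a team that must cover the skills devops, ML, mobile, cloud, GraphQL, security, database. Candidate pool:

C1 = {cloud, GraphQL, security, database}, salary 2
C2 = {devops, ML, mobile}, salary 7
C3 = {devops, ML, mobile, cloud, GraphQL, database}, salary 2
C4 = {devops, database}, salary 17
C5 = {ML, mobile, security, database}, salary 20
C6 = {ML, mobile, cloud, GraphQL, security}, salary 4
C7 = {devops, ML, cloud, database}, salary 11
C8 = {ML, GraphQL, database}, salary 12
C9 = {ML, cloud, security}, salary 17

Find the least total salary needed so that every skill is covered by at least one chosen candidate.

C1, C3 cover every skill at salary 2 + 2 = 4.
Any cover uses at least 2 candidates; among all covering selections none totals below 4.

4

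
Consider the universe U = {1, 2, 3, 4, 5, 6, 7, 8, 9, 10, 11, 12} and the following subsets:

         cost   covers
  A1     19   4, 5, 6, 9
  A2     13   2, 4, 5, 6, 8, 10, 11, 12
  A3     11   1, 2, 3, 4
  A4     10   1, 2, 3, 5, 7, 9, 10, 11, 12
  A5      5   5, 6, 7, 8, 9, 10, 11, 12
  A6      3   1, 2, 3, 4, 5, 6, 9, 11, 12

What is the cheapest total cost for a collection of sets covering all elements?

A5, A6 cover every element at cost 5 + 3 = 8.
Any cover uses at least 2 sets; among all covering selections none totals below 8.

8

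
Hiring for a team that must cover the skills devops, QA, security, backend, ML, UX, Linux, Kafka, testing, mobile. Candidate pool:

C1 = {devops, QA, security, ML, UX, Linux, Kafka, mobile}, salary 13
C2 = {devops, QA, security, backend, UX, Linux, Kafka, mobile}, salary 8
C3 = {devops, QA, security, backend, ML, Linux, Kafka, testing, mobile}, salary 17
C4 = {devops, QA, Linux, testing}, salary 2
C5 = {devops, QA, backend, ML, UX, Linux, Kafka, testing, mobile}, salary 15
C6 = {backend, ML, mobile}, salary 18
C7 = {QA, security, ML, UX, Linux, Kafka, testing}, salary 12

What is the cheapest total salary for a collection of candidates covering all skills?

20

C2, C7 cover every skill at salary 8 + 12 = 20.
Any cover uses at least 2 candidates; among all covering selections none totals below 20.
Greedy by coverage-per-salary would pick C4, C2, C7 for 22 — worse than the optimum 20.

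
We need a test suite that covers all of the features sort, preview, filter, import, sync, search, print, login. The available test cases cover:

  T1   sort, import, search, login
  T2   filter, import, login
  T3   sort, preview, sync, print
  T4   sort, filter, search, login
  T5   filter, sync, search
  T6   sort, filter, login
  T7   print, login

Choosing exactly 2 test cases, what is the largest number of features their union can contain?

7

Choosing T1, T3 covers {sort, preview, import, sync, search, print, login} — 7 features.
No choice of 2 test cases does better; here filter is left uncovered.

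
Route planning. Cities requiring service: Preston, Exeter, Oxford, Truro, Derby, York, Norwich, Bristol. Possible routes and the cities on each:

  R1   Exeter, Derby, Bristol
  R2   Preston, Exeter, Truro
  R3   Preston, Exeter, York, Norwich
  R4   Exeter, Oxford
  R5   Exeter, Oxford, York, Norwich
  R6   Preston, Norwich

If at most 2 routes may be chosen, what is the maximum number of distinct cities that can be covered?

6

Choosing R1, R3 covers {Preston, Exeter, Derby, York, Norwich, Bristol} — 6 cities.
No choice of 2 routes does better; here Oxford, Truro are left uncovered.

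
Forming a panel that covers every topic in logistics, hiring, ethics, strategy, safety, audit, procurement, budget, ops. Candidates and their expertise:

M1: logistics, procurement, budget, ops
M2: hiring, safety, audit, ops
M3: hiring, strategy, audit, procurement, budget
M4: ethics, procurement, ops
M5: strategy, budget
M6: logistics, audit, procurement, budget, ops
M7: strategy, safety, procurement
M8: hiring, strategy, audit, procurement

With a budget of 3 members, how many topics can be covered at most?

8

Choosing M1, M2, M3 covers {logistics, hiring, strategy, safety, audit, procurement, budget, ops} — 8 topics.
No choice of 3 members does better; here ethics is left uncovered.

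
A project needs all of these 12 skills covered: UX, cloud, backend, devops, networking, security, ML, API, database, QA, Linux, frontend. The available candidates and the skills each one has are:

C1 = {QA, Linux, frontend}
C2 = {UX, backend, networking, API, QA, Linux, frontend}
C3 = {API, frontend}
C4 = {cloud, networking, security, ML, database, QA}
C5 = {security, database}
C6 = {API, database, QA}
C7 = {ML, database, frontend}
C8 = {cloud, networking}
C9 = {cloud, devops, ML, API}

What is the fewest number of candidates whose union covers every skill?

3

C2, C4, C9 together cover {UX, cloud, backend, devops, networking, security, ML, API, database, QA, Linux, frontend} — every skill.
No 2 of the 9 candidates cover everything (all 36 pairs fall short), so 3 is minimum.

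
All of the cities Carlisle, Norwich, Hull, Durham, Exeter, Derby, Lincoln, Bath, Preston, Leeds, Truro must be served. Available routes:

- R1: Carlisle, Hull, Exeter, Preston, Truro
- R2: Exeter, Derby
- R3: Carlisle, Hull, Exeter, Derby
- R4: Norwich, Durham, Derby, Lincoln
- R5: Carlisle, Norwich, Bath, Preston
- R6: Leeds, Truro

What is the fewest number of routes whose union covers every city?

R1, R4, R5, R6 together cover {Carlisle, Norwich, Hull, Durham, Exeter, Derby, Lincoln, Bath, Preston, Leeds, Truro} — every city.
No 3 of the 6 routes cover everything (all 20 triples fall short), so 4 is minimum.

4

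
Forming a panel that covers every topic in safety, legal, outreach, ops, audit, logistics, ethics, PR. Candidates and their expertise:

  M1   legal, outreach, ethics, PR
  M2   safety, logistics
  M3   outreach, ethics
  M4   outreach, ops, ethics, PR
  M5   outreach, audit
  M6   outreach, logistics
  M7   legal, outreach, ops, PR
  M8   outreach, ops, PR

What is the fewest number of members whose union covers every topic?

4

M1, M2, M4, M5 together cover {safety, legal, outreach, ops, audit, logistics, ethics, PR} — every topic.
No 3 of the 8 members cover everything (all 56 triples fall short), so 4 is minimum.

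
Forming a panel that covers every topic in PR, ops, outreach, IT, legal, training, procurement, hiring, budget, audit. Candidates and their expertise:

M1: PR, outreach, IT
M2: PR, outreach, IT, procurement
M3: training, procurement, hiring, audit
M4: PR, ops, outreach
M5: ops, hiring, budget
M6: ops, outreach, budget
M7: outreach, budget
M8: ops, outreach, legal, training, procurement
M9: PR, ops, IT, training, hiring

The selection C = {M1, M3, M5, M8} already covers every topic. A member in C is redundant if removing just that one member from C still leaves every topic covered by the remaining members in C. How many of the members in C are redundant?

Drop M1: PR, IT uncovered — not redundant.
Drop M3: audit uncovered — not redundant.
Drop M5: budget uncovered — not redundant.
Drop M8: legal uncovered — not redundant.
None of the members in C is redundant.

0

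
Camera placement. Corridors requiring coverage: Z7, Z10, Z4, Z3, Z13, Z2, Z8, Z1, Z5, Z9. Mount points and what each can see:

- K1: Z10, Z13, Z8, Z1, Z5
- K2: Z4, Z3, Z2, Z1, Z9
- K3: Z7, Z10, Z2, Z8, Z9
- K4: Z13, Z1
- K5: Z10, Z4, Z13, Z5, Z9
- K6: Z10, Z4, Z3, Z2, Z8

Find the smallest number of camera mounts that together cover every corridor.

3

K1, K2, K3 together cover {Z7, Z10, Z4, Z3, Z13, Z2, Z8, Z1, Z5, Z9} — every corridor.
No 2 of the 6 camera mounts cover everything (all 15 pairs fall short), so 3 is minimum.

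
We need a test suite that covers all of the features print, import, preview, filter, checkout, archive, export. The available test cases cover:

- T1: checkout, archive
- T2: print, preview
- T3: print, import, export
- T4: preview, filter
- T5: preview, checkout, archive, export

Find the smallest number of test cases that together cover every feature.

3

T1, T3, T4 together cover {print, import, preview, filter, checkout, archive, export} — every feature.
No 2 of the 5 test cases cover everything (all 10 pairs fall short), so 3 is minimum.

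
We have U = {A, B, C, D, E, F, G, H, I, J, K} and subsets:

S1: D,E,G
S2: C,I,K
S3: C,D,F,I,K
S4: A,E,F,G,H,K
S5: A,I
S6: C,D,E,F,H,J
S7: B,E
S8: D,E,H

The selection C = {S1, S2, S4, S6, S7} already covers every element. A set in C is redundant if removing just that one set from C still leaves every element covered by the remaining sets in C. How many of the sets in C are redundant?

Drop S1: the rest still cover every element — redundant.
Drop S2: I uncovered — not redundant.
Drop S4: A uncovered — not redundant.
Drop S6: J uncovered — not redundant.
Drop S7: B uncovered — not redundant.
1 redundant: S1.

1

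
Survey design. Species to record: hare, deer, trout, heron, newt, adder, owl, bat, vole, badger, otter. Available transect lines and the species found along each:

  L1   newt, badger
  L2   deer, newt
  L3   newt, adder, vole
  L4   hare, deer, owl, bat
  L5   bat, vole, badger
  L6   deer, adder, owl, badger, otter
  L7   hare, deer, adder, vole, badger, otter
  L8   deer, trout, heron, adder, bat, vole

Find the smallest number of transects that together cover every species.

4

L1, L4, L6, L8 together cover {hare, deer, trout, heron, newt, adder, owl, bat, vole, badger, otter} — every species.
No 3 of the 8 transects cover everything (all 56 triples fall short), so 4 is minimum.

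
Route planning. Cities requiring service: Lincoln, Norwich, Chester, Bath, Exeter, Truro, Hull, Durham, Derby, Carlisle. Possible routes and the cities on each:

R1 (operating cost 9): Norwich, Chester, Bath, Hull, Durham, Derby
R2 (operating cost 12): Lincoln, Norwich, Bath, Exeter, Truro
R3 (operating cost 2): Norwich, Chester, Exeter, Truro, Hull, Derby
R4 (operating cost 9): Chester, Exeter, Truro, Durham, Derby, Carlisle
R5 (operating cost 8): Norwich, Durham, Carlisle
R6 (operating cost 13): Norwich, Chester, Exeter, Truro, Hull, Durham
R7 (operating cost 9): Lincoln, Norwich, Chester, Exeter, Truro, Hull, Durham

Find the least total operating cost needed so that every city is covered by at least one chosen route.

22

R2, R3, R5 cover every city at operating cost 12 + 2 + 8 = 22.
Any cover uses at least 3 routes; among all covering selections none totals below 22.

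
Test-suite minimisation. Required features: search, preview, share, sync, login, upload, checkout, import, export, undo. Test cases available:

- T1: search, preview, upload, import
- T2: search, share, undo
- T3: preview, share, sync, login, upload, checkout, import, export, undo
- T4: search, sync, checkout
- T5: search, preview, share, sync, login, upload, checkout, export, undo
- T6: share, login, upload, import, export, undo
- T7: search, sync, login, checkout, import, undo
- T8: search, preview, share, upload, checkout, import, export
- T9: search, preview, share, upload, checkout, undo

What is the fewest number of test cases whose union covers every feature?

T1, T3 together cover {search, preview, share, sync, login, upload, checkout, import, export, undo} — every feature.
No single test case contains all 10 features, so 2 is optimal.

2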